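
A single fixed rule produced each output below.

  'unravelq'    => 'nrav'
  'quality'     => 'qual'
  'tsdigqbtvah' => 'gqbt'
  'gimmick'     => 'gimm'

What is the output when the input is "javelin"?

jave

Looking at the pairs, the operation is to move the last 3 characters to the front (rotate right by 3), then keep only the last 4 characters.
Starting from "javelin": after the first operation, "linjave"; after the second, "jave".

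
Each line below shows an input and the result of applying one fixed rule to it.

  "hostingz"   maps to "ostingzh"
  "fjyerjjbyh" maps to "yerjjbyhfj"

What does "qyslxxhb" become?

Each output is the input with this applied: swap the front and back halves of the string, then move the last 3 characters to the front (rotate right by 3).
On "qyslxxhb": the first step gives "xxhbqysl", and the second then gives "yslxxhbq".
(Check on "fjyerjjbyh": → "jjbyhfjyer" → "yerjjbyhfj" ✓)

yslxxhbq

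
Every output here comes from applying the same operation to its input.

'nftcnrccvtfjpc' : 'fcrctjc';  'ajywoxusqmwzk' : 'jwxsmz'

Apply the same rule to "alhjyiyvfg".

The rule is to keep every other character starting from the second (positions 2nd, 4th, 6th, ...).
Doing the same to "alhjyiyvfg": "ljivg".

ljivg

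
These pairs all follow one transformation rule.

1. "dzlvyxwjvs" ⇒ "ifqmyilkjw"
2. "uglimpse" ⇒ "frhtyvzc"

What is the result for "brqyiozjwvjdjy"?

wloedlvbmwjiwq

The pattern: move the last 2 characters to the front (rotate right by 2), then shift every letter 13 places forward in the alphabet (wrapping around) — i.e. ROT13.
"brqyiozjwvjdjy" → "jybrqyiozjwvjd" → "wloedlvbmwjiwq".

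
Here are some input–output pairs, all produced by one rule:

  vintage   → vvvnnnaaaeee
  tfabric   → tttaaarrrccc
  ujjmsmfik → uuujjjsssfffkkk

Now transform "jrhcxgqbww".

jjjhhhxxxqqqwww

Looking at the pairs, the operation is to keep every other character starting from the first (positions 1st, 3rd, 5th, ...), then repeat every character 3 times.
Working it through for "jrhcxgqbww": intermediate "jhxqw", final "jjjhhhxxxqqqwww".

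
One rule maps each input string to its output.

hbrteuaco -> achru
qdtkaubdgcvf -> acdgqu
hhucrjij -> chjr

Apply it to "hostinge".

Each output is the input with this applied: sort the characters into alphabetical order, then keep every other character starting from the first (positions 1st, 3rd, 5th, ...).
"hostinge" → "eghinost" → "ehns".

ehns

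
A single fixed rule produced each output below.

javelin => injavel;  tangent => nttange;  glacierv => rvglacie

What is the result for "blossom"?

ombloss

Looking at the pairs, the operation is to move the last 2 characters to the front (rotate right by 2).
"blossom" → "ombloss".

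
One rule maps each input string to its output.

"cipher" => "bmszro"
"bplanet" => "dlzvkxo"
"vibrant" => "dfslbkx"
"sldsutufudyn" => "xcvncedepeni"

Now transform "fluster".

bpvecdo

In each case the input is transformed by: shift every letter 10 places forward in the alphabet (wrapping around), then move the last character to the front.
For "fluster", step one produces "pvecdob"; step two turns that into "bpvecdo".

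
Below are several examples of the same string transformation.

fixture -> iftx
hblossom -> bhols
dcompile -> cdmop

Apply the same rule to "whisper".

What's happening: delete the last 3 characters, then swap each adjacent pair of characters (1↔2, 3↔4, ...).
So "whisper" becomes "hwsi".
(Check on "dcompile": → "dcomp" → "cdmop" ✓)

hwsi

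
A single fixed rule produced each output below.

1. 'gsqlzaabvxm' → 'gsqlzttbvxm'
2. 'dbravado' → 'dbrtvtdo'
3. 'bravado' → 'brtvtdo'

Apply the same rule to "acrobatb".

The transformation: replace every "a" with "t".
On "acrobatb" that produces "tcrobttb".

tcrobttb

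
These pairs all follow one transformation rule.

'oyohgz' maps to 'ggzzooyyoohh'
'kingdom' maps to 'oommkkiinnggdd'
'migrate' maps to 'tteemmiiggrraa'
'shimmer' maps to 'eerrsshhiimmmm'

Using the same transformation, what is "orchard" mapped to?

rrddoorrcchhaa

The pattern: move the last 2 characters to the front (rotate right by 2), then double every character.
Working it through for "orchard": intermediate "rdorcha", final "rrddoorrcchhaa".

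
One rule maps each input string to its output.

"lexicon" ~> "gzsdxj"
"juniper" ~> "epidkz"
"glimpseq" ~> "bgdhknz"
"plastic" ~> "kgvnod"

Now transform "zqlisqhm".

In each case the input is transformed by: shift every letter 5 places backward in the alphabet (wrapping around), then delete the last character.
Starting from "zqlisqhm": after the first operation, "ulgdnlch"; after the second, "ulgdnlc".
(Check on "plastic": → "kgvnodx" → "kgvnod" ✓)

ulgdnlc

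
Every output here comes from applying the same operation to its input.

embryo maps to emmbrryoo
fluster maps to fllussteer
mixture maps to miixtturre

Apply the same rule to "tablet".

taabllett

Looking at the pairs, the operation is to repeat every character 3 times, then keep every other character starting from the second (positions 2nd, 4th, 6th, ...).
Applying both steps to "tablet": "tttaaabbbllleeettt", then "taabllett".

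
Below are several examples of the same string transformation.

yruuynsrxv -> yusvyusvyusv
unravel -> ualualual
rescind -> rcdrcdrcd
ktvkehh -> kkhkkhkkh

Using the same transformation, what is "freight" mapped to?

fitfitfit

Each output is the input with this applied: keep one character in every 3, starting at position 1 (positions 1st, 4th, 7th, ...), then write the whole string 3 times in a row.
Applying both steps to "freight": "fit", then "fitfitfit".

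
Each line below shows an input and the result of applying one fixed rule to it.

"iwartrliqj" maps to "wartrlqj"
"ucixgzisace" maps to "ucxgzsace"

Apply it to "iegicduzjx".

egcduzjx

What's happening: remove every "i".
Applying that to "iegicduzjx" gives "egcduzjx".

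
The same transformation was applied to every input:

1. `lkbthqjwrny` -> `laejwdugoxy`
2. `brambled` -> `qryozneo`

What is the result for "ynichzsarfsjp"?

cwfsenfmupval

The rule is to reverse the string, then shift every letter 13 places forward in the alphabet (wrapping around) — i.e. ROT13.
Starting from "ynichzsarfsjp": after the first operation, "pjsfraszhciny"; after the second, "cwfsenfmupval".
(Check on "lkbthqjwrny": → "ynrwjqhtbkl" → "laejwdugoxy" ✓)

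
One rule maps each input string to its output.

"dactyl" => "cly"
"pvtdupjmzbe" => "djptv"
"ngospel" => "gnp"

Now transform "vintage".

Each output is the input with this applied: sort the characters into alphabetical order, then keep every other character starting from the second (positions 2nd, 4th, 6th, ...).
Starting from "vintage": after the first operation, "aegintv"; after the second, "eit".

eit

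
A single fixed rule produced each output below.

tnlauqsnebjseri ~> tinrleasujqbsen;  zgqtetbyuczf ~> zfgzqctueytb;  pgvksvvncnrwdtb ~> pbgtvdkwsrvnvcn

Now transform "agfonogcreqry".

Rule — take characters alternately from the front and the back (1st, last, 2nd, 2nd-last, ...).
"agfonogcreqry" → "aygrfqoenrocg".

aygrfqoenrocg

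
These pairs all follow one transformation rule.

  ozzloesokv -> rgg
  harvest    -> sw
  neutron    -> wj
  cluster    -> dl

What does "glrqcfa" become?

du

The pattern: shift every letter 8 places backward in the alphabet (wrapping around), then keep one character in every 3, starting at position 2 (positions 2nd, 5th, 8th, ...).
"glrqcfa" → "du".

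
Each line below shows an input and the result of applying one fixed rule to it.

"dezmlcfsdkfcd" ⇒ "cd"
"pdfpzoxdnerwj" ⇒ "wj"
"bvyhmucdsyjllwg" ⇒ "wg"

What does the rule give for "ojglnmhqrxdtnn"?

nn

The pattern: keep only the last 2 characters.
So "ojglnmhqrxdtnn" becomes "nn".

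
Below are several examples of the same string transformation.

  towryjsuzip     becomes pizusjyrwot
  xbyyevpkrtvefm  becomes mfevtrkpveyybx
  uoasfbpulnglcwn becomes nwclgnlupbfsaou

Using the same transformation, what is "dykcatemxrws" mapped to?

swrxmetackyd

Each output is the input with this applied: reverse the string.
So "dykcatemxrws" becomes "swrxmetackyd".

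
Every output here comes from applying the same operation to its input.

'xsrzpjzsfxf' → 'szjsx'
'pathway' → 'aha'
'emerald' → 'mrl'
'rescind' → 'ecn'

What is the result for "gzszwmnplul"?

The rule is to keep every other character starting from the second (positions 2nd, 4th, 6th, ...).
Doing the same to "gzszwmnplul": "zzmpu".

zzmpu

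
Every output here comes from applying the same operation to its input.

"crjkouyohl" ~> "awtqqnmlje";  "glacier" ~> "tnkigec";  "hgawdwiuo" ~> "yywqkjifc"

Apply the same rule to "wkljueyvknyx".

What's happening: sort the characters into reverse alphabetical order, then shift every letter 2 places forward in the alphabet (wrapping around).
Doing the same to "wkljueyvknyx": "aazyxwpnmmlg".

aazyxwpnmmlg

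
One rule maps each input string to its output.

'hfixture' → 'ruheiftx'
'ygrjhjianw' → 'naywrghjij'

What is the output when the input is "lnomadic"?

Rule — move the last 3 characters to the front (rotate right by 3), then swap each adjacent pair of characters (1↔2, 3↔4, ...).
Applying both steps to "lnomadic": "diclnoma", then "idlconam".

idlconam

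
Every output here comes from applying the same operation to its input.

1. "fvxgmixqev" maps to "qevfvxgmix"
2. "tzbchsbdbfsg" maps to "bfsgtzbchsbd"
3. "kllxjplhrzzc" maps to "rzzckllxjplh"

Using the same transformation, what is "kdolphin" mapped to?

Each output is the input with this applied: swap the front and back halves of the string, then move the first 2 characters to the end (rotate left by 2).
On "kdolphin": the first step gives "phinkdol", and the second then gives "inkdolph".
(Check on "fvxgmixqev": → "ixqevfvxgm" → "qevfvxgmix" ✓)

inkdolph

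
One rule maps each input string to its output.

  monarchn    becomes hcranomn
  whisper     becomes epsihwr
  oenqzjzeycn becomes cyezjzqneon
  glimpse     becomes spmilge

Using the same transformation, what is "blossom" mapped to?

Each output is the input with this applied: reverse the string, then move the first character to the end.
Starting from "blossom": after the first operation, "mossolb"; after the second, "ossolbm".

ossolbm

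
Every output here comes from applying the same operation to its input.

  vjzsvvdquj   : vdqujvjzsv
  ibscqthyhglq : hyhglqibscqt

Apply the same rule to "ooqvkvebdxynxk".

bdxynxkooqvkve

Looking at the pairs, the operation is to swap the front and back halves of the string.
"ooqvkvebdxynxk" → "bdxynxkooqvkve".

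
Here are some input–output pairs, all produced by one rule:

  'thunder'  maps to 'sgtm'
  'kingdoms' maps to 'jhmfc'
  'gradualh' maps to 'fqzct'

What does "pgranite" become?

ofqzm

What's happening: shift every letter 1 place backward in the alphabet (wrapping around), then delete the last 3 characters.
Applying both steps to "pgranite": "ofqzmhsd", then "ofqzm".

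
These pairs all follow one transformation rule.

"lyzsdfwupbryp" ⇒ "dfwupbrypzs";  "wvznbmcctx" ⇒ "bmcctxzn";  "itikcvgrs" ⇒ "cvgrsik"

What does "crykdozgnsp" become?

Looking at the pairs, the operation is to delete the first 2 characters, then move the first 2 characters to the end (rotate left by 2).
On "crykdozgnsp" that produces "dozgnspyk".

dozgnspyk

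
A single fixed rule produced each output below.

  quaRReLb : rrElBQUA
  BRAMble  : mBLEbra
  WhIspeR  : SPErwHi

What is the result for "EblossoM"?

OSSOmeBL

The rule is to flip the case of every letter, then move the first 3 characters to the end (rotate left by 3).
For "EblossoM", step one produces "eBLOSSOm"; step two turns that into "OSSOmeBL".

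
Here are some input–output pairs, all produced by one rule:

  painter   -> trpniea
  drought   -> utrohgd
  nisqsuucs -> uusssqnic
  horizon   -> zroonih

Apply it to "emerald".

Each output is the input with this applied: sort the characters into reverse alphabetical order.
For "emerald" the result is "rmleeda".

rmleeda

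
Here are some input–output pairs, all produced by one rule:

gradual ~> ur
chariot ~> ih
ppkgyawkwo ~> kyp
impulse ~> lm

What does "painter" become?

Rule — reverse the string, then keep one character in every 3, starting at position 3 (positions 3rd, 6th, 9th, ...).
On "painter": the first step gives "retniap", and the second then gives "ta".

ta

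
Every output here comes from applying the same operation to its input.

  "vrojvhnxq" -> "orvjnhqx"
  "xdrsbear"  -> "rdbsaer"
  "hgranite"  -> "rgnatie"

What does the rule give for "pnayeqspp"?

The rule is to delete the first character, then swap each adjacent pair of characters (1↔2, 3↔4, ...).
Starting from "pnayeqspp": after the first operation, "nayeqspp"; after the second, "aneysqpp".
(Check on "vrojvhnxq": → "rojvhnxq" → "orvjnhqx" ✓)

aneysqpp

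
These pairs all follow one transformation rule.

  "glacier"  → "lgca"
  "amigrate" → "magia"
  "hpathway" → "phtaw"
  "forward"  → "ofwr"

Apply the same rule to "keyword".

ekwy

Each output is the input with this applied: swap each adjacent pair of characters (1↔2, 3↔4, ...), then delete the last 3 characters.
For "keyword", step one produces "ekwyrod"; step two turns that into "ekwy".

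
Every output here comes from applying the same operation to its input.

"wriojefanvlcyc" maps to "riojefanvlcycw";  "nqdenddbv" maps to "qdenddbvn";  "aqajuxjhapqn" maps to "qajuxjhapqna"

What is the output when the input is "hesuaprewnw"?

Looking at the pairs, the operation is to move the first character to the end.
For "hesuaprewnw" the result is "esuaprewnwh".

esuaprewnwh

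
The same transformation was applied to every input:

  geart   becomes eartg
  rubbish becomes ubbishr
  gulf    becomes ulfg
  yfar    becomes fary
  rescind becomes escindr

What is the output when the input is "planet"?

The rule is to move the first character to the end.
So "planet" becomes "lanetp".

lanetp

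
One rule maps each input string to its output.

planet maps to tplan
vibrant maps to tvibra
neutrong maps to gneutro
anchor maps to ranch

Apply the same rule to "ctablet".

tctabl

The rule is to move the last character to the front, then delete the last character.
On "ctablet": the first step gives "tctable", and the second then gives "tctabl".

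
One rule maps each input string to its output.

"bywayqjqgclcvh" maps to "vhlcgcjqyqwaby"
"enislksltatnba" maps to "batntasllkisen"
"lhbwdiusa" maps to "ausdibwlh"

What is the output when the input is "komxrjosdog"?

gdoosrjmxko

Rule — swap each adjacent pair of characters (1↔2, 3↔4, ...), then reverse the string.
Applying both steps to "komxrjosdog": "okxmjrsoodg", then "gdoosrjmxko".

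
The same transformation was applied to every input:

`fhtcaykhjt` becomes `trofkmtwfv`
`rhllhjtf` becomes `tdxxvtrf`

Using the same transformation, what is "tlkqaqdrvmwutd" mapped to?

The transformation: swap each adjacent pair of characters (1↔2, 3↔4, ...), then shift every letter 12 places forward in the alphabet (wrapping around).
On "tlkqaqdrvmwutd": the first step gives "ltqkqardmvuwdt", and the second then gives "xfcwcmdpyhgipf".

xfcwcmdpyhgipf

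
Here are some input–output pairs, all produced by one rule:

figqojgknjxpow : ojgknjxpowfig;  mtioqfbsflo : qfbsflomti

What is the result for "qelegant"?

The transformation: move the first 3 characters to the end (rotate left by 3), then delete the first character.
Working it through for "qelegant": intermediate "egantqel", final "gantqel".

gantqel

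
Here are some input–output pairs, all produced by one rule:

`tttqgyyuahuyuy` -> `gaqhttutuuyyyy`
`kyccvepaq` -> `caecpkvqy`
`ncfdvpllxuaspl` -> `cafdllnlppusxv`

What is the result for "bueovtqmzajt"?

The pattern: sort the characters into alphabetical order, then swap each adjacent pair of characters (1↔2, 3↔4, ...).
Applying both steps to "bueovtqmzajt": "abejmoqttuvz", then "bajeomtqutzv".

bajeomtqutzv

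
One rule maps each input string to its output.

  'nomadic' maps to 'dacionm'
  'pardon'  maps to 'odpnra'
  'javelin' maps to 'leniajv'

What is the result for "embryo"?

yreobm

What's happening: move the first 3 characters to the end (rotate left by 3), then swap each adjacent pair of characters (1↔2, 3↔4, ...).
"embryo" → "ryoemb" → "yreobm".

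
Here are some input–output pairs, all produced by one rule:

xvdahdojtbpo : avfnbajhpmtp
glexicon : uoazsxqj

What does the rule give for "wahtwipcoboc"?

The transformation: swap the front and back halves of the string, then shift every letter 12 places forward in the alphabet (wrapping around).
Applying both steps to "wahtwipcoboc": "pcobocwahtwi", then "boanaoimtfiu".

boanaoimtfiu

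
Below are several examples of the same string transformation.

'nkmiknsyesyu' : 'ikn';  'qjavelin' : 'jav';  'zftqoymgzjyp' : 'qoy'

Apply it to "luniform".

What's happening: swap the front and back halves of the string, then keep only the last 3 characters.
So "luniform" becomes "uni".

uni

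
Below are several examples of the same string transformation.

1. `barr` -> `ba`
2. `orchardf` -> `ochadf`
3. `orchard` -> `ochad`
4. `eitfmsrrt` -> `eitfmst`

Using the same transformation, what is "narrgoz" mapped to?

The pattern: remove every "r".
On "narrgoz" that produces "nagoz".

nagoz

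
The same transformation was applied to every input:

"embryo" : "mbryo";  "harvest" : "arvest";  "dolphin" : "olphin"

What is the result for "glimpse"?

The transformation: delete the first character.
On "glimpse" that produces "limpse".

limpse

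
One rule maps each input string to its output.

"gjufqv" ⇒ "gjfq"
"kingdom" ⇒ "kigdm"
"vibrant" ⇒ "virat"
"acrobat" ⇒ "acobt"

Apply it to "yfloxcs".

The rule is to double every character, then keep one character in every 3, starting at position 1 (positions 1st, 4th, 7th, ...).
Starting from "yfloxcs": after the first operation, "yyffllooxxccss"; after the second, "yfoxs".

yfoxs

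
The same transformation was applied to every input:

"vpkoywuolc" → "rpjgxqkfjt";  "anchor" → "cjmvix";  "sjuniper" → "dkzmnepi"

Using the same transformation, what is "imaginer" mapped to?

Looking at the pairs, the operation is to swap the front and back halves of the string, then shift every letter 5 places backward in the alphabet (wrapping around).
For "imaginer", step one produces "inerimag"; step two turns that into "dizmdhvb".

dizmdhvb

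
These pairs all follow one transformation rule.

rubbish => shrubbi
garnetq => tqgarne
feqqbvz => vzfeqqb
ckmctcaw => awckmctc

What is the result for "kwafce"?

Each output is the input with this applied: move the last 2 characters to the front (rotate right by 2).
Doing the same to "kwafce": "cekwaf".

cekwaf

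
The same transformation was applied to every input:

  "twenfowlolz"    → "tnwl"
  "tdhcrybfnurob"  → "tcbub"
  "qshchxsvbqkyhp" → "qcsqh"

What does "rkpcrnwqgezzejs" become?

Each output is the input with this applied: keep one character in every 3, starting at position 1 (positions 1st, 4th, 7th, ...).
Applying that to "rkpcrnwqgezzejs" gives "rcwee".

rcwee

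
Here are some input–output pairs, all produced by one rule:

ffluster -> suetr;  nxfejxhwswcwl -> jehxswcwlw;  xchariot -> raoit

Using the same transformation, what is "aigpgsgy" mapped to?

The pattern: delete the first 3 characters, then swap each adjacent pair of characters (1↔2, 3↔4, ...).
Applying both steps to "aigpgsgy": "pgsgy", then "gpgsy".

gpgsy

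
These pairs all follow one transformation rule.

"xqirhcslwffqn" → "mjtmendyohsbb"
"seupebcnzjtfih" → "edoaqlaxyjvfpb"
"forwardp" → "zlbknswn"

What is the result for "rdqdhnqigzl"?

Looking at the pairs, the operation is to move the last 2 characters to the front (rotate right by 2), then shift every letter 4 places backward in the alphabet (wrapping around).
On "rdqdhnqigzl": the first step gives "zlrdqdhnqig", and the second then gives "vhnzmzdjmec".

vhnzmzdjmec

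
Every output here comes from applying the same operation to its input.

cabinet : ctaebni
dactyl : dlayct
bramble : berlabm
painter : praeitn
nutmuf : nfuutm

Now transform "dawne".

Rule — take characters alternately from the front and the back (1st, last, 2nd, 2nd-last, ...).
Applying that to "dawne" gives "deanw".

deanw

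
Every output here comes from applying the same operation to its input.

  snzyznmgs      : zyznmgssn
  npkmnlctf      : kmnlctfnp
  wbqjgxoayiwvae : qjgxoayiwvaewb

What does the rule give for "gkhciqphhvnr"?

Rule — move the first 2 characters to the end (rotate left by 2).
Applying that to "gkhciqphhvnr" gives "hciqphhvnrgk".

hciqphhvnrgk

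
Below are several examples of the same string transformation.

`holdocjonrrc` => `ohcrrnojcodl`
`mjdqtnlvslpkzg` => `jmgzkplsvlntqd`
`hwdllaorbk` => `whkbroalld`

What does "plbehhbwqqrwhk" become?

lpkhwrqqwbhheb

The rule is to reverse the string, then move the last 2 characters to the front (rotate right by 2).
"plbehhbwqqrwhk" → "lpkhwrqqwbhheb".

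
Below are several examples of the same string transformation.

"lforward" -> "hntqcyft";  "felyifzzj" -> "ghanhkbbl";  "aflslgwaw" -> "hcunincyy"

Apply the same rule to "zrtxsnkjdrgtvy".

What's happening: swap each adjacent pair of characters (1↔2, 3↔4, ...), then shift every letter 2 places forward in the alphabet (wrapping around).
Applying both steps to "zrtxsnkjdrgtvy": "rzxtnsjkrdtgyv", then "tbzvpulmtfviax".

tbzvpulmtfviax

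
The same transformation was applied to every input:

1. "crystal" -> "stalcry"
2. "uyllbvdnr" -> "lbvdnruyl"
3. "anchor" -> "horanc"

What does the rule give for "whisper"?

In each case the input is transformed by: move the first 3 characters to the end (rotate left by 3).
So "whisper" becomes "sperwhi".

sperwhi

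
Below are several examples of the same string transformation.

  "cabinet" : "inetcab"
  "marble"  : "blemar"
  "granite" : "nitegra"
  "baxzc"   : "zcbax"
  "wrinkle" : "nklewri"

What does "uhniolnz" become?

Each output is the input with this applied: move the first 3 characters to the end (rotate left by 3).
Applying that to "uhniolnz" gives "iolnzuhn".

iolnzuhn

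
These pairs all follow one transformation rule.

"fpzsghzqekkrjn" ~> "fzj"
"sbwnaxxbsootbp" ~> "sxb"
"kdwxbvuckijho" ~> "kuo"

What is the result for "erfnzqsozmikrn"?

The rule is to keep one character in every 3, starting at position 1 (positions 1st, 4th, 7th, ...), then keep every other character starting from the first (positions 1st, 3rd, 5th, ...).
Starting from "erfnzqsozmikrn": after the first operation, "ensmr"; after the second, "esr".

esr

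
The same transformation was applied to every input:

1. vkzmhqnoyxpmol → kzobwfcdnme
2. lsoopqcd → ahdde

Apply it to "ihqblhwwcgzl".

xwfqawllr

In each case the input is transformed by: shift every letter 11 places backward in the alphabet (wrapping around), then delete the last 3 characters.
"ihqblhwwcgzl" → "xwfqawllrvoa" → "xwfqawllr".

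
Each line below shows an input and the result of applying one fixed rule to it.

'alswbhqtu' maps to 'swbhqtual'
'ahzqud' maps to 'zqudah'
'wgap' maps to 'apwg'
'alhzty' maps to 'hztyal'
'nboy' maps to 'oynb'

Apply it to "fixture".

The rule is to move the first 2 characters to the end (rotate left by 2).
On "fixture" that produces "xturefi".

xturefi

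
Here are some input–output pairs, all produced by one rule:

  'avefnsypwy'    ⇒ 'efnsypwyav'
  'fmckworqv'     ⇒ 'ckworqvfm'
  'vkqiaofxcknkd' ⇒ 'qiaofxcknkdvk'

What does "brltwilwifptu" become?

In each case the input is transformed by: move the first 2 characters to the end (rotate left by 2).
"brltwilwifptu" → "ltwilwifptubr".

ltwilwifptubr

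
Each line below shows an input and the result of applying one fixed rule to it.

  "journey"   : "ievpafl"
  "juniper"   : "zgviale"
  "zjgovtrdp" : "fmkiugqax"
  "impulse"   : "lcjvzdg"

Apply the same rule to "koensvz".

Each output is the input with this applied: move the first 3 characters to the end (rotate left by 3), then shift every letter 9 places backward in the alphabet (wrapping around).
"koensvz" → "nsvzkoe" → "ejmqbfv".

ejmqbfv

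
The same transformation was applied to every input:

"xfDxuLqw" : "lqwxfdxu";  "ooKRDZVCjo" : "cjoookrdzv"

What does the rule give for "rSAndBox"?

boxrsand

What's happening: move the last 3 characters to the front (rotate right by 3), then convert every letter to lowercase.
Starting from "rSAndBox": after the first operation, "BoxrSAnd"; after the second, "boxrsand".
(Check on "ooKRDZVCjo": → "CjoooKRDZV" → "cjoookrdzv" ✓)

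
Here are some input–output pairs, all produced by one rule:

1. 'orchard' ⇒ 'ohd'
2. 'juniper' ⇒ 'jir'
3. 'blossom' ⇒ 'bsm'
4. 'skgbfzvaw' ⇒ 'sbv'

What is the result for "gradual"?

What's happening: keep one character in every 3, starting at position 1 (positions 1st, 4th, 7th, ...).
For "gradual" the result is "gdl".

gdl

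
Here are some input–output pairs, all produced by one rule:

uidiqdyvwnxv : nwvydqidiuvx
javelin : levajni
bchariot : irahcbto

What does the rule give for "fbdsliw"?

The pattern: move the last 2 characters to the front (rotate right by 2), then reverse the string.
On "fbdsliw" that produces "lsdbfwi".

lsdbfwi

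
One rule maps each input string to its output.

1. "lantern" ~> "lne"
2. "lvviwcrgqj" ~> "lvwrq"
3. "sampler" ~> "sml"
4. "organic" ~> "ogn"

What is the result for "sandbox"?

snb

The rule is to move the last character to the front, then keep every other character starting from the second (positions 2nd, 4th, 6th, ...).
"sandbox" → "xsandbo" → "snb".
(Check on "lantern": → "nlanter" → "lne" ✓)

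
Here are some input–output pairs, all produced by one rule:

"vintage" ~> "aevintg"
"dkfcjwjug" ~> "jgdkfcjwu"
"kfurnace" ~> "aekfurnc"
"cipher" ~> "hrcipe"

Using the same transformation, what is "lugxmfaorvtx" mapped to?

The transformation: move the last 2 characters to the front (rotate right by 2), then swap the first and last characters.
Working it through for "lugxmfaorvtx": intermediate "txlugxmfaorv", final "vxlugxmfaort".

vxlugxmfaort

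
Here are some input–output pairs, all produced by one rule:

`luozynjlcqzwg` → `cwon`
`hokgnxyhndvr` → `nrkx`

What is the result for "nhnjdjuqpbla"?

In each case the input is transformed by: keep one character in every 3, starting at position 3 (positions 3rd, 6th, 9th, ...), then move the first 2 characters to the end (rotate left by 2).
Applying both steps to "nhnjdjuqpbla": "njpa", then "panj".

panj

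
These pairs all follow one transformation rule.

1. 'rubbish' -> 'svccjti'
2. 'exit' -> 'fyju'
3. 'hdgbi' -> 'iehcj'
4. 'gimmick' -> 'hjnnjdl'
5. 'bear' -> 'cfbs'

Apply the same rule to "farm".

gbsn

Rule — shift every letter 1 place forward in the alphabet (wrapping around).
Applying that to "farm" gives "gbsn".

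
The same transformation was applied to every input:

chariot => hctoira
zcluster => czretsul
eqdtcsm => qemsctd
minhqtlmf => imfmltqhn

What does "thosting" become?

htgnitso

What's happening: reverse the string, then move the last 2 characters to the front (rotate right by 2).
On "thosting" that produces "htgnitso".
(Check on "chariot": → "toirahc" → "hctoira" ✓)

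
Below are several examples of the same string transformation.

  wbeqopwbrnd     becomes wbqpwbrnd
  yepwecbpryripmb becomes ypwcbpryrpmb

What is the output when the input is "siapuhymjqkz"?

Each output is the input with this applied: remove every vowel.
Doing the same to "siapuhymjqkz": "sphymjqkz".

sphymjqkz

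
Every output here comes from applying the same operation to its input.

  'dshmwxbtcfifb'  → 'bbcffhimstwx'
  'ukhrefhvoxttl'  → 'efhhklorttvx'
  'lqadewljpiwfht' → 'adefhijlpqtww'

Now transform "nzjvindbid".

bddiijnvz

What's happening: delete the first character, then sort the characters into alphabetical order.
For "nzjvindbid", step one produces "zjvindbid"; step two turns that into "bddiijnvz".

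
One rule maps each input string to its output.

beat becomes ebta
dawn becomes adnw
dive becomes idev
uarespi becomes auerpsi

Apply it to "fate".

In each case the input is transformed by: swap each adjacent pair of characters (1↔2, 3↔4, ...).
Applying that to "fate" gives "afet".

afet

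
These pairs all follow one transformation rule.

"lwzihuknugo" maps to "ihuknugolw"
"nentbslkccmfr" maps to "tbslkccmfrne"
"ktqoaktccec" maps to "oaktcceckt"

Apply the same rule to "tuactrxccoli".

The transformation: move the first 2 characters to the end (rotate left by 2), then delete the first character.
"tuactrxccoli" → "actrxccolitu" → "ctrxccolitu".

ctrxccolitu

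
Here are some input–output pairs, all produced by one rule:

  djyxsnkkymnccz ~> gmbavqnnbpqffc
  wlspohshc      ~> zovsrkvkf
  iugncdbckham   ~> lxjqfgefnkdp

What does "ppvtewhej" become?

ssywhzkhm

The transformation: shift every letter 3 places forward in the alphabet (wrapping around).
So "ppvtewhej" becomes "ssywhzkhm".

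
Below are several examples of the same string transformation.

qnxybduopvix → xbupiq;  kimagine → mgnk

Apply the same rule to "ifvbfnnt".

Looking at the pairs, the operation is to move the first character to the end, then keep every other character starting from the second (positions 2nd, 4th, 6th, ...).
"ifvbfnnt" → "fvbfnnti" → "vfni".
(Check on "qnxybduopvix": → "nxybduopvixq" → "xbupiq" ✓)

vfni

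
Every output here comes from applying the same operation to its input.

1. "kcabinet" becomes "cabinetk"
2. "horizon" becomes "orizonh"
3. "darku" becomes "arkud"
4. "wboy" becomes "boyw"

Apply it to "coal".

oalc

Rule — move the first character to the end.
Applying that to "coal" gives "oalc".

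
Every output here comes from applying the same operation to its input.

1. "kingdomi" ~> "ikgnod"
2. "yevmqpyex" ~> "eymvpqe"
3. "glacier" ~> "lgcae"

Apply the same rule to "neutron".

entuo

The pattern: swap each adjacent pair of characters (1↔2, 3↔4, ...), then delete the last 2 characters.
On "neutron": the first step gives "entuorn", and the second then gives "entuo".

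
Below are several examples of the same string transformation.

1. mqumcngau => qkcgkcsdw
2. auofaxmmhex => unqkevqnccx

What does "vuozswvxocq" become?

sglkepimlne

What's happening: shift every letter 10 places backward in the alphabet (wrapping around), then move the last 2 characters to the front (rotate right by 2).
Applying both steps to "vuozswvxocq": "lkepimlnesg", then "sglkepimlne".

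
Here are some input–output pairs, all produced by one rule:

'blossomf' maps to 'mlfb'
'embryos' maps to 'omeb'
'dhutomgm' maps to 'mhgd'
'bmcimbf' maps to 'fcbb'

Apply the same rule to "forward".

ofda

What's happening: sort the characters into reverse alphabetical order, then keep only the last 4 characters.
On "forward": the first step gives "wrrofda", and the second then gives "ofda".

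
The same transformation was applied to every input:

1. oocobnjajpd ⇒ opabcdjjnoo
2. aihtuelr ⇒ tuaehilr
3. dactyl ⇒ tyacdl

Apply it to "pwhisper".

The pattern: sort the characters into alphabetical order, then move the last 2 characters to the front (rotate right by 2).
Working it through for "pwhisper": intermediate "ehipprsw", final "swehippr".
(Check on "aihtuelr": → "aehilrtu" → "tuaehilr" ✓)

swehippr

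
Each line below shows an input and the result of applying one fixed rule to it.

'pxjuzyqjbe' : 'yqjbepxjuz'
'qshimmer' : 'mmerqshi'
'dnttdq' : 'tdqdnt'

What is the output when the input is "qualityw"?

itywqual

The pattern: swap the front and back halves of the string.
On "qualityw" that produces "itywqual".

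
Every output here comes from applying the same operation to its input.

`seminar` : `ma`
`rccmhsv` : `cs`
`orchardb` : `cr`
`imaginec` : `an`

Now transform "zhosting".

What's happening: keep one character in every 3, starting at position 3 (positions 3rd, 6th, 9th, ...).
On "zhosting" that produces "oi".

oi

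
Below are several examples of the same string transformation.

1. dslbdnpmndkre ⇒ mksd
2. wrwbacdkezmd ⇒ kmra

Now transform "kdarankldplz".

What's happening: keep one character in every 3, starting at position 2 (positions 2nd, 5th, 8th, ...), then swap the front and back halves of the string.
Applying both steps to "kdarankldplz": "dall", then "llda".

llda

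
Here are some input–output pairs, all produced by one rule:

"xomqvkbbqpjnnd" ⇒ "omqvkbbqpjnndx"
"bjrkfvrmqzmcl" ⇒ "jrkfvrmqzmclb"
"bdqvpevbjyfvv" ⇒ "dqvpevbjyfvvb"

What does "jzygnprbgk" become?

zygnprbgkj

The pattern: move the first character to the end.
"jzygnprbgk" → "zygnprbgkj".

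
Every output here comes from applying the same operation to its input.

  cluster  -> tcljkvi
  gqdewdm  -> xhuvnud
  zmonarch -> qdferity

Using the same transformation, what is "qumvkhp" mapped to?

The pattern: shift every letter 9 places backward in the alphabet (wrapping around).
Applying that to "qumvkhp" gives "hldmbyg".

hldmbyg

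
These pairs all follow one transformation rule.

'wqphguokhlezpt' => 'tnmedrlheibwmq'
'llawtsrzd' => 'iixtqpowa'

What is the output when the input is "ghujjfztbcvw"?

Looking at the pairs, the operation is to shift every letter 3 places backward in the alphabet (wrapping around).
"ghujjfztbcvw" → "derggcwqyzst".

derggcwqyzst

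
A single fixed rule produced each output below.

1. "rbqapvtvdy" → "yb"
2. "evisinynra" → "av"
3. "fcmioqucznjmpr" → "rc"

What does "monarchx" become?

xo

In each case the input is transformed by: swap the first and last characters, then keep only the first 2 characters.
"monarchx" → "xonarchm" → "xo".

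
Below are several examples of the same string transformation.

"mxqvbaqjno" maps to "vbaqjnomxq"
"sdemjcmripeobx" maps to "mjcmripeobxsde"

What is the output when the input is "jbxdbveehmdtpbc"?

What's happening: move the first 3 characters to the end (rotate left by 3).
"jbxdbveehmdtpbc" → "dbveehmdtpbcjbx".

dbveehmdtpbcjbx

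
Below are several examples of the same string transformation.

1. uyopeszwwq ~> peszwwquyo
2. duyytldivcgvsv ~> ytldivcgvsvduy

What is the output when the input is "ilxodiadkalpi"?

The pattern: move the first 3 characters to the end (rotate left by 3).
On "ilxodiadkalpi" that produces "odiadkalpiilx".

odiadkalpiilx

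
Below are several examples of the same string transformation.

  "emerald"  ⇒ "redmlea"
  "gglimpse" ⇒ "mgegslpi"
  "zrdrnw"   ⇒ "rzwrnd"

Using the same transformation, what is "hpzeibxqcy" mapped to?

Each output is the input with this applied: take characters alternately from the front and the back (1st, last, 2nd, 2nd-last, ...), then move the last character to the front.
Starting from "hpzeibxqcy": after the first operation, "hypczqexib"; after the second, "bhypczqexi".

bhypczqexi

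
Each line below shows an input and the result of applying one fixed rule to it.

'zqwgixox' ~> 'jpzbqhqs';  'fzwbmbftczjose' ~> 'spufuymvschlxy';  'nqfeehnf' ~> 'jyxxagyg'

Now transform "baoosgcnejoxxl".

thhlzvgxchqqeu

The rule is to shift every letter 7 places backward in the alphabet (wrapping around), then move the first character to the end.
On "baoosgcnejoxxl": the first step gives "uthhlzvgxchqqe", and the second then gives "thhlzvgxchqqeu".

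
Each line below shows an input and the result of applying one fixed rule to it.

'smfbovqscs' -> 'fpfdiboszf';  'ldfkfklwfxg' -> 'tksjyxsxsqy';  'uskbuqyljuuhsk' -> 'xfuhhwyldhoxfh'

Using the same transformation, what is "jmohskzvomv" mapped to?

What's happening: reverse the string, then shift every letter 13 places forward in the alphabet (wrapping around) — i.e. ROT13.
Applying both steps to "jmohskzvomv": "vmovzkshomj", then "izbimxfubzw".

izbimxfubzw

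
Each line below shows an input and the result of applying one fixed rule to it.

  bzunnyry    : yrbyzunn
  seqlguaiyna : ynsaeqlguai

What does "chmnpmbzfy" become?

Looking at the pairs, the operation is to swap the first and last characters, then move the last 3 characters to the front (rotate right by 3).
For "chmnpmbzfy", step one produces "yhmnpmbzfc"; step two turns that into "zfcyhmnpmb".

zfcyhmnpmb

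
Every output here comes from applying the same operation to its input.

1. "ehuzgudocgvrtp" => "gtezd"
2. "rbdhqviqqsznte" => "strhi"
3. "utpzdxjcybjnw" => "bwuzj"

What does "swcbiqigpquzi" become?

The pattern: keep one character in every 3, starting at position 1 (positions 1st, 4th, 7th, ...), then move the first 3 characters to the end (rotate left by 3).
For "swcbiqigpquzi", step one produces "sbiqi"; step two turns that into "qisbi".

qisbi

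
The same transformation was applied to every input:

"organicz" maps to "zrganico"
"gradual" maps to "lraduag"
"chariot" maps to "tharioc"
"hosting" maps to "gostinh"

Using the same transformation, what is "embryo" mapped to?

ombrye

In each case the input is transformed by: swap the first and last characters.
On "embryo" that produces "ombrye".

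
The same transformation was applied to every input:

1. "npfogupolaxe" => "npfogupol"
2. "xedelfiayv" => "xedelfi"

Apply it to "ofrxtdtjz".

Each output is the input with this applied: delete the last 3 characters.
Doing the same to "ofrxtdtjz": "ofrxtd".

ofrxtd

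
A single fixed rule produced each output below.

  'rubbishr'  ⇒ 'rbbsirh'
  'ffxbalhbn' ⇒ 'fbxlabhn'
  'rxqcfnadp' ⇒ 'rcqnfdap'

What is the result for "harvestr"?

hvrsert

Rule — swap each adjacent pair of characters (1↔2, 3↔4, ...), then delete the first character.
Doing the same to "harvestr": "hvrsert".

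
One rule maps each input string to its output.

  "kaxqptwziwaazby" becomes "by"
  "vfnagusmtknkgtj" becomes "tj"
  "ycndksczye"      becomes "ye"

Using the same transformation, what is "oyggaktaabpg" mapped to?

The pattern: keep only the last 2 characters.
On "oyggaktaabpg" that produces "pg".

pg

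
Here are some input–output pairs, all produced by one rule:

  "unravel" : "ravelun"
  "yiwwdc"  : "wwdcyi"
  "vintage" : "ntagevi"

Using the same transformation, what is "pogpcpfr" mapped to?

gpcpfrpo

In each case the input is transformed by: move the first 2 characters to the end (rotate left by 2).
"pogpcpfr" → "gpcpfrpo".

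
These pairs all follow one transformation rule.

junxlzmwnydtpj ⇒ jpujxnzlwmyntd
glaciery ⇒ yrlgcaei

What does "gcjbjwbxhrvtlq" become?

The transformation: swap each adjacent pair of characters (1↔2, 3↔4, ...), then move the last 2 characters to the front (rotate right by 2).
Working it through for "gcjbjwbxhrvtlq": intermediate "cgbjwjxbrhtvql", final "qlcgbjwjxbrhtv".

qlcgbjwjxbrhtv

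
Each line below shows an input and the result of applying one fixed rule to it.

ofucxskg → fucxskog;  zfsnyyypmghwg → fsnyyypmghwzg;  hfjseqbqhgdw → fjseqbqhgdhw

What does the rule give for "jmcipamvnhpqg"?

Each output is the input with this applied: swap the first and last characters, then move the first character to the end.
For "jmcipamvnhpqg" the result is "mcipamvnhpqjg".

mcipamvnhpqjg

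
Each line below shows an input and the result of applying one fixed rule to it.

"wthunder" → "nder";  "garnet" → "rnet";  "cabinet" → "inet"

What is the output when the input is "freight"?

ight

Rule — keep only the last 4 characters.
Doing the same to "freight": "ight".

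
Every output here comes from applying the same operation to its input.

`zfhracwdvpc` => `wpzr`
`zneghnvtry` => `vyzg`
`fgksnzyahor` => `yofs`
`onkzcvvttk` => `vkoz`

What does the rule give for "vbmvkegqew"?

gwvv

Rule — keep one character in every 3, starting at position 1 (positions 1st, 4th, 7th, ...), then move the last 2 characters to the front (rotate right by 2).
For "vbmvkegqew" the result is "gwvv".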